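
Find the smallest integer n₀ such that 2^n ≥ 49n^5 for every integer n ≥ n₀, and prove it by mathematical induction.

At n = 30: 1073741824 < 1190700000, so the inequality fails and n₀ ≥ 31. We prove 2^n ≥ 49n^5 for all n ≥ 31.
When n = 31: 2^n = 2147483648 and 49n^5 = 1402828399, so 2147483648 ≥ 1402828399.
Inductive step: suppose the statement holds for some p ≥ 31, so 2^p ≥ 49p^5.
Then 2^(p + 1) = 2·(2^p) ≥ 2·(49p^5).
Also, for p ≥ 31 we have 2·(49p^5) ≥ 49(p+1)^5, since 2 ≥ (1 + 1/p)^5 for all p ≥ 31.
Combining, 2^(p + 1) ≥ 49(p+1)^5.
Hence, by induction on n, the claim holds for every n ≥ 31.
Hence the smallest such n₀ is 31.

n₀ = 31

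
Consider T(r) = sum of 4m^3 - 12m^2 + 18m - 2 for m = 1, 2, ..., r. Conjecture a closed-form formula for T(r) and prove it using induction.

T(r) = r(r^3 - 2r^2 + 4r + 5)

We claim T(r) = r(r^3 - 2r^2 + 4r + 5) for all r ≥ 1.
When r = 1: T(1) = 8, and the closed form gives 8. They agree.
Suppose the result is true for r = m, so T(m) = m(m^3 - 2m^2 + 4m + 5).
Then T(m+1) = T(m) + (4m^3 + 6m + 8) = (m(m^3 - 2m^2 + 4m + 5)) + (4m^3 + 6m + 8).
Simplifying, T(m+1) = (m + 1)(m^3 + m^2 + 3m + 8) = (m+1)((m+1)^3 - 2(m+1)^2 + 4(m+1) + 5),
which is the closed form with r = m+1.
By induction, the statement is established for all r ≥ 1.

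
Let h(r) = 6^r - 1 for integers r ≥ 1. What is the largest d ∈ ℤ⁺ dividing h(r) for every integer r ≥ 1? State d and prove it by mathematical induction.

Computing the first values: h(1) = 5 and h(2) = 35; gcd(5, 35) = 5, so d ≤ 5.
We prove 5 | 6^r - 1 for all r ≥ 1 by induction on r.
For the base case r = 1: h(1) = 5 = 5·(1), so 5 | h(1).
Inductive step: suppose the statement holds for some m ≥ 1, i.e. 5 | h(m). Then
6^{m+1} − 1^{m+1} = 6·6^m − 1·1^m = 6·(6^m − 1^m) + (5)·1^m. The first term is divisible by 5 by the inductive hypothesis, and the second term (5)·1^m is divisible by 5 since 5 | 5. Hence 5 | h(m+1).
This completes the induction.
Therefore the largest such d is 5.

d = 5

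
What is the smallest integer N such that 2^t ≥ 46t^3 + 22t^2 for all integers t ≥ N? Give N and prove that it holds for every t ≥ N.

At t = 18: 262144 < 275400, so the inequality fails and N ≥ 19. We prove 2^t ≥ 46t^3 + 22t^2 for all t ≥ 19.
Base case (t = 19): 2^t = 524288 and 46t^3 + 22t^2 = 323456, so 524288 ≥ 323456.
Inductive step: assume the claim holds for t = m, so 2^m ≥ 46m^3 + 22m^2.
Then 2^(m + 1) = 2·(2^m) ≥ 2·(46m^3 + 22m^2).
Also, for m ≥ 19 we have 2·(46m^3 + 22m^2) ≥ 46(m+1)^3 + 22(m+1)^2, since 2·(46m^3 + 22m^2) − (46(m+1)^3 + 22(m+1)^2) = 46m^3 - 116m^2 - 182m - 68, which is nonnegative for all m ≥ 19.
Combining, 2^(m + 1) ≥ 46(m+1)^3 + 22(m+1)^2.
By induction, the statement is established for all t ≥ 19.
Hence the smallest such N is 19.

N = 19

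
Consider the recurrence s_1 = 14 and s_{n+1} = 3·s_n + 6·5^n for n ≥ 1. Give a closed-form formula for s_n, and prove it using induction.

s_n = -3^(n - 1) + 3·5^n

Computing the first terms: s_1 = 14, s_2 = 72, s_3 = 366. This suggests s_n = -3^(n - 1) + 3·5^n.
Base case (n = 1): the formula gives 14 = 14 = s_1.
For the inductive step, assume it holds for an arbitrary k ≥ 1, so s_k = -3^(k - 1) + 3·5^k.
Then s_{k+1} = 3·s_k + 6·5^k = 3·(-3^(k - 1) + 3·5^k) + 6·5^k = -3^k + 3·5^(k + 1) = -3^((k+1) - 1) + 3·5^(k+1),
which is the claimed formula at n = k+1.
This completes the induction.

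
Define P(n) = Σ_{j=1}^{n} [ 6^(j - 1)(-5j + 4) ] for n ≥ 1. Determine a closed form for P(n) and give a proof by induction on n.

P(n) = 6^n(-n + 1) - 1

We claim P(n) = 6^n(-n + 1) - 1 for all n ≥ 1.
Base step (n = 1): P(1) = -1, and the closed form gives -1. They agree.
Inductive step: assume the claim holds for n = j, so P(j) = 6^j(-j + 1) - 1.
Then P(j+1) = P(j) + (6^j(-5j - 1)) = (6^j(-j + 1) - 1) + (6^j(-5j - 1)).
Simplifying, P(j+1) = -6·6^j·j - 1 = 6^(j+1)(-(j+1) + 1) - 1,
which is the closed form with n = j+1.
Hence, by induction on n, the claim holds for every n ≥ 1.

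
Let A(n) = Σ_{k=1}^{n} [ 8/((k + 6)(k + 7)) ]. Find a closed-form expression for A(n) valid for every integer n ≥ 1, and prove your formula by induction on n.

A(n) = 8n/(7(n + 7))

We claim A(n) = 8n/(7(n + 7)) for all n ≥ 1.
Base step (n = 1): A(1) = 1/7, and the closed form gives 1/7. They agree.
Inductive step: suppose the statement holds for some k ≥ 1, so A(k) = 8k/(7(k + 7)).
Then A(k+1) = A(k) + (8/((k + 7)(k + 8))) = (8k/(7(k + 7))) + (8/((k + 7)(k + 8))).
Simplifying, A(k+1) = 8(k + 1)/(7(k + 8)) = 8(k+1)/(7((k+1) + 7)),
which is the closed form with n = k+1.
This completes the induction.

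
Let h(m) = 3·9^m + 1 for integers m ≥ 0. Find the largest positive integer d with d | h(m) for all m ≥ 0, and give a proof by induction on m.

Computing the first values: h(0) = 4 and h(1) = 28; gcd(4, 28) = 4, so d ≤ 4.
We prove 4 | 3·9^m + 1 for all m ≥ 0 by induction on m.
For the base case m = 0: h(0) = 4 = 4·(1), so 4 | h(0).
Inductive step: assume the claim holds for m = j, i.e. 4 | h(j). Then
h(j+1) = 3·9^(j+1) + 1 = 9·(3·9^j + 1) - 8 = 9·h(j) - 8. The first term is divisible by 4 by the inductive hypothesis, and -8 is divisible by 4. Hence 4 | h(j+1).
By induction, the statement is established for all m ≥ 0.
Therefore the largest such d is 4.

d = 4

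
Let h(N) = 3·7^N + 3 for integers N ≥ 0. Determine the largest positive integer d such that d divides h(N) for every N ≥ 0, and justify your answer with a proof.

Computing the first values: h(0) = 6 and h(1) = 24; gcd(6, 24) = 6, so d ≤ 6.
We prove 6 | 3·7^N + 3 for all N ≥ 0 by induction on N.
For the base case N = 0: h(0) = 6 = 6·(1), so 6 | h(0).
Suppose the result is true for N = r, i.e. 6 | h(r). Then
h(r+1) = 3·7^(r+1) + 3 = 7·(3·7^r + 3) - 18 = 7·h(r) - 18. The first term is divisible by 6 by the inductive hypothesis, and -18 is divisible by 6. Hence 6 | h(r+1).
Hence, by induction on N, the claim holds for every N ≥ 0.
Therefore the largest such d is 6.

d = 6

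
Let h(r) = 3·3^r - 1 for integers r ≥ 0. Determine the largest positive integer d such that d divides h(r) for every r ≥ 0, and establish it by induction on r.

d = 2

Computing the first values: h(0) = 2 and h(1) = 8; gcd(2, 8) = 2, so d ≤ 2.
We prove 2 | 3·3^r - 1 for all r ≥ 0 by induction on r.
Base step (r = 0): h(0) = 2 = 2·(1), so 2 | h(0).
Inductive step: suppose the statement holds for some j ≥ 0, i.e. 2 | h(j). Then
h(j+1) = 3·3^(j+1) - 1 = 3·(3·3^j - 1) + 2 = 3·h(j) + 2. The first term is divisible by 2 by the inductive hypothesis, and 2 is divisible by 2. Hence 2 | h(j+1).
This completes the induction.
Therefore the largest such d is 2.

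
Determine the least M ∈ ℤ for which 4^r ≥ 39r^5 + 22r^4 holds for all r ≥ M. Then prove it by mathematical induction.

At r = 11: 4194304 < 6603091, so the inequality fails and M ≥ 12. We prove 4^r ≥ 39r^5 + 22r^4 for all r ≥ 12.
Base step (r = 12): 4^r = 16777216 and 39r^5 + 22r^4 = 10160640, so 16777216 ≥ 10160640.
Suppose the result is true for r = p, so 4^p ≥ 39p^5 + 22p^4.
Then 4^(p + 1) = 4·(4^p) ≥ 4·(39p^5 + 22p^4).
Also, for p ≥ 12 we have 4·(39p^5 + 22p^4) ≥ 39(p+1)^5 + 22(p+1)^4, since 4·(39p^5 + 22p^4) − (39(p+1)^5 + 22(p+1)^4) = 117p^5 - 129p^4 - 478p^3 - 522p^2 - 283p - 61, which is nonnegative for all p ≥ 12.
Combining, 4^(p + 1) ≥ 39(p+1)^5 + 22(p+1)^4.
Hence, by induction on r, the claim holds for every r ≥ 12.
Hence the smallest such M is 12.

M = 12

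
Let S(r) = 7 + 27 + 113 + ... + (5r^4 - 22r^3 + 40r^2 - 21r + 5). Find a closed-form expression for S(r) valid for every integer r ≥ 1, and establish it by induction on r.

We claim S(r) = r(r^4 - 3r^3 + 4r^2 + 4r + 1) for all r ≥ 1.
Base case (r = 1): S(1) = 7, and the closed form gives 7. They agree.
For the inductive step, assume it holds for an arbitrary k ≥ 1, so S(k) = k(k^4 - 3k^3 + 4k^2 + 4k + 1).
Then S(k+1) = S(k) + (5k^4 - 2k^3 + 4k^2 + 13k + 7) = (k(k^4 - 3k^3 + 4k^2 + 4k + 1)) + (5k^4 - 2k^3 + 4k^2 + 13k + 7).
Simplifying, S(k+1) = (k + 1)(k^4 + k^3 + k^2 + 7k + 7) = (k+1)((k+1)^4 - 3(k+1)^3 + 4(k+1)^2 + 4(k+1) + 1),
which is the closed form with r = k+1.
This completes the induction.

S(r) = r(r^4 - 3r^3 + 4r^2 + 4r + 1)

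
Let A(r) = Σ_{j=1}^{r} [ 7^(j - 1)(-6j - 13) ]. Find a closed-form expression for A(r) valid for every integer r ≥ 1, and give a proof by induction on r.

A(r) = -7^r(r + 2) + 2

We claim A(r) = -7^r(r + 2) + 2 for all r ≥ 1.
For the base case r = 1: A(1) = -19, and the closed form gives -19. They agree.
Inductive step: suppose the statement holds for some j ≥ 1, so A(j) = -7^j(j + 2) + 2.
Then A(j+1) = A(j) + (7^j(-6j - 19)) = (-7^j(j + 2) + 2) + (7^j(-6j - 19)).
Simplifying, A(j+1) = -7·7^j·j - 21·7^j + 2 = -7^(j+1)((j+1) + 2) + 2,
which is the closed form with r = j+1.
Hence, by induction on r, the claim holds for every r ≥ 1.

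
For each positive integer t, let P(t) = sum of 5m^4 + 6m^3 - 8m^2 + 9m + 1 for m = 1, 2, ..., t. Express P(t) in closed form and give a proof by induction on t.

P(t) = t(t^4 + 4t^3 + 2t^2 + 2t + 4)

We claim P(t) = t(t^4 + 4t^3 + 2t^2 + 2t + 4) for all t ≥ 1.
Base step (t = 1): P(1) = 13, and the closed form gives 13. They agree.
Inductive step: assume the claim holds for t = m, so P(m) = m(m^4 + 4m^3 + 2m^2 + 2m + 4).
Then P(m+1) = P(m) + (5m^4 + 26m^3 + 40m^2 + 31m + 13) = (m(m^4 + 4m^3 + 2m^2 + 2m + 4)) + (5m^4 + 26m^3 + 40m^2 + 31m + 13).
Simplifying, P(m+1) = (m + 1)(m^4 + 8m^3 + 20m^2 + 22m + 13) = (m+1)((m+1)^4 + 4(m+1)^3 + 2(m+1)^2 + 2(m+1) + 4),
which is the closed form with t = m+1.
By the principle of mathematical induction, the result holds for all t ≥ 1.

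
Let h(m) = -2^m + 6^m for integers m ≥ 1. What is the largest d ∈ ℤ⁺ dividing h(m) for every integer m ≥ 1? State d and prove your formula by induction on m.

Computing the first values: h(1) = 4 and h(2) = 32; gcd(4, 32) = 4, so d ≤ 4.
We prove 4 | -2^m + 6^m for all m ≥ 1 by induction on m.
When m = 1: h(1) = 4 = 4·(1), so 4 | h(1).
Inductive step: assume the claim holds for m = i, i.e. 4 | h(i). Then
6^{i+1} − 2^{i+1} = 6·6^i − 2·2^i = 6·(6^i − 2^i) + (4)·2^i. The first term is divisible by 4 by the inductive hypothesis, and the second term (4)·2^i is divisible by 4 since 4 | 4. Hence 4 | h(i+1).
This completes the induction.
Therefore the largest such d is 4.

d = 4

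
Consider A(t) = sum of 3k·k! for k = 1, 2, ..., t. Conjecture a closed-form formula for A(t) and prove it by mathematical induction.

We claim A(t) = 3(t + 1)! - 3 for all t ≥ 1.
Base step (t = 1): A(1) = 3, and the closed form gives 3. They agree.
Suppose the result is true for t = k, so A(k) = 3(k + 1)! - 3.
Then A(k+1) = A(k) + (3(k + 1)(k + 1)!) = (3(k + 1)! - 3) + (3(k + 1)(k + 1)!).
Simplifying, A(k+1) = 3((k+1) + 1)! - 3,
which is the closed form with t = k+1.
By the principle of mathematical induction, the result holds for all t ≥ 1.

A(t) = 3(t + 1)! - 3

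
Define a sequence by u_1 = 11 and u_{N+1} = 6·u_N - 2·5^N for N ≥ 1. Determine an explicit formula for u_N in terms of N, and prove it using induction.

Computing the first terms: u_1 = 11, u_2 = 56, u_3 = 286. This suggests u_N = 2·5^N + 6^(N - 1).
For the base case N = 1: the formula gives 11 = 11 = u_1.
Inductive step: assume the claim holds for N = p, so u_p = 2·5^p + 6^(p - 1).
Then u_{p+1} = 6·u_p - 2·5^p = 6·(2·5^p + 6^(p - 1)) - 2·5^p = 2·5^(p + 1) + 6^p = 2·5^(p+1) + 6^((p+1) - 1),
which is the claimed formula at N = p+1.
This completes the induction.

u_N = 2·5^N + 6^(N - 1)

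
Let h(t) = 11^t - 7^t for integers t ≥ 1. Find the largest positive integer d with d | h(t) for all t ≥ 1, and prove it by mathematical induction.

d = 4

Computing the first values: h(1) = 4 and h(2) = 72; gcd(4, 72) = 4, so d ≤ 4.
We prove 4 | 11^t - 7^t for all t ≥ 1 by induction on t.
Base step (t = 1): h(1) = 4 = 4·(1), so 4 | h(1).
Inductive step: assume the claim holds for t = r, i.e. 4 | h(r). Then
11^{r+1} − 7^{r+1} = 11·11^r − 7·7^r = 11·(11^r − 7^r) + (4)·7^r. The first term is divisible by 4 by the inductive hypothesis, and the second term (4)·7^r is divisible by 4 since 4 | 4. Hence 4 | h(r+1).
This completes the induction.
Therefore the largest such d is 4.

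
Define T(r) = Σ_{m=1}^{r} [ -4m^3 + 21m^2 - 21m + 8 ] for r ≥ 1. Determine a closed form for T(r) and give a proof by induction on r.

T(r) = -r(r^3 - 5r^2 + r - 1)

We claim T(r) = -r(r^3 - 5r^2 + r - 1) for all r ≥ 1.
For the base case r = 1: T(1) = 4, and the closed form gives 4. They agree.
Inductive step: suppose the statement holds for some m ≥ 1, so T(m) = m(-m^3 + 5m^2 - m + 1).
Then T(m+1) = T(m) + (-4m^3 + 9m^2 + 9m + 4) = (m(-m^3 + 5m^2 - m + 1)) + (-4m^3 + 9m^2 + 9m + 4).
Simplifying, T(m+1) = -(m + 1)(m^3 - 2m^2 - 6m - 4) = -(m+1)((m+1)^3 - 5(m+1)^2 + (m+1) - 1),
which is the closed form with r = m+1.
Hence, by induction on r, the claim holds for every r ≥ 1.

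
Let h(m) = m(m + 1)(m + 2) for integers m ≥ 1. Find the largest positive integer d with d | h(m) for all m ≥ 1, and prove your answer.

Computing the first values: h(1) = 6 and h(2) = 24; gcd(6, 24) = 6, so d ≤ 6.
We prove 6 | m(m + 1)(m + 2) for all m ≥ 1 by induction on m.
Base case (m = 1): h(1) = 6 = 6·(1), so 6 | h(1).
Inductive step: suppose the statement holds for some k ≥ 1, i.e. 6 | h(k). Then
h(k+1) − h(k) = (k+1)·(k+2)·(k+3) − k·(k+1)·(k+2) = (k+1)·(k+2)·[(k+3) − k] = 3·(k+1)·(k+2). The product of 2 consecutive integers is divisible by (2)! = 2, so h(k+1) − h(k) is divisible by 3·2 = 6. By the inductive hypothesis 6 | h(k), hence 6 | h(k+1).
By induction, the statement is established for all m ≥ 1.
Therefore the largest such d is 6.

d = 6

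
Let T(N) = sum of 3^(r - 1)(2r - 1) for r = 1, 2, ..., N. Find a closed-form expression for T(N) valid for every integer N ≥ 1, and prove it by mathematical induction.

We claim T(N) = 3^N(N - 1) + 1 for all N ≥ 1.
Base case (N = 1): T(1) = 1, and the closed form gives 1. They agree.
For the inductive step, assume it holds for an arbitrary r ≥ 1, so T(r) = 3^r(r - 1) + 1.
Then T(r+1) = T(r) + (3^r(2r + 1)) = (3^r(r - 1) + 1) + (3^r(2r + 1)).
Simplifying, T(r+1) = 3^(r + 1)r + 1 = 3^(r+1)((r+1) - 1) + 1,
which is the closed form with N = r+1.
Hence, by induction on N, the claim holds for every N ≥ 1.

T(N) = 3^N(N - 1) + 1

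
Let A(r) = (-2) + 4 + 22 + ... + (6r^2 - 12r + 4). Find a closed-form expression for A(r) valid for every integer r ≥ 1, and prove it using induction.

We claim A(r) = r(2r^2 - 3r - 1) for all r ≥ 1.
Base step (r = 1): A(1) = -2, and the closed form gives -2. They agree.
Inductive step: assume the claim holds for r = j, so A(j) = j(2j^2 - 3j - 1).
Then A(j+1) = A(j) + (6j^2 - 2) = (j(2j^2 - 3j - 1)) + (6j^2 - 2).
Simplifying, A(j+1) = (j + 1)(2j^2 + j - 2) = (j+1)(2(j+1)^2 - 3(j+1) - 1),
which is the closed form with r = j+1.
By induction, the statement is established for all r ≥ 1.

A(r) = r(2r^2 - 3r - 1)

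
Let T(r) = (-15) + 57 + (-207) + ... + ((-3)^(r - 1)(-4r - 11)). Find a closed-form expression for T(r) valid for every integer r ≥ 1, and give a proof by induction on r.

We claim T(r) = (-3)^r(r + 3) - 3 for all r ≥ 1.
Base step (r = 1): T(1) = -15, and the closed form gives -15. They agree.
For the inductive step, assume it holds for an arbitrary k ≥ 1, so T(k) = (-3)^k(k + 3) - 3.
Then T(k+1) = T(k) + ((-3)^k(-4k - 15)) = ((-3)^k(k + 3) - 3) + ((-3)^k(-4k - 15)).
Simplifying, T(k+1) = -3(-3)^k·k - 12(-3)^k - 3 = (-3)^(k+1)((k+1) + 3) - 3,
which is the closed form with r = k+1.
This completes the induction.

T(r) = (-3)^r(r + 3) - 3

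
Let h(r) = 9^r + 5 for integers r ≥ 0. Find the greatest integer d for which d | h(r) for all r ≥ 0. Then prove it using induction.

Computing the first values: h(0) = 6 and h(1) = 14; gcd(6, 14) = 2, so d ≤ 2.
We prove 2 | 9^r + 5 for all r ≥ 0 by induction on r.
Base case (r = 0): h(0) = 6 = 2·(3), so 2 | h(0).
For the inductive step, assume it holds for an arbitrary k ≥ 0, i.e. 2 | h(k). Then
h(k+1) = 9^(k+1) + 5 = 9·(9^k + 5) - 40 = 9·h(k) - 40. The first term is divisible by 2 by the inductive hypothesis, and -40 is divisible by 2. Hence 2 | h(k+1).
By induction, the statement is established for all r ≥ 0.
Therefore the largest such d is 2.

d = 2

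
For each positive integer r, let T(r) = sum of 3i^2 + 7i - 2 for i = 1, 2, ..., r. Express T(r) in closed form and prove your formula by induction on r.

We claim T(r) = r(r^2 + 5r + 2) for all r ≥ 1.
For the base case r = 1: T(1) = 8, and the closed form gives 8. They agree.
For the inductive step, assume it holds for an arbitrary i ≥ 1, so T(i) = i(i^2 + 5i + 2).
Then T(i+1) = T(i) + (3i^2 + 13i + 8) = (i(i^2 + 5i + 2)) + (3i^2 + 13i + 8).
Simplifying, T(i+1) = (i + 1)(i^2 + 7i + 8) = (i+1)((i+1)^2 + 5(i+1) + 2),
which is the closed form with r = i+1.
By induction, the statement is established for all r ≥ 1.

T(r) = r(r^2 + 5r + 2)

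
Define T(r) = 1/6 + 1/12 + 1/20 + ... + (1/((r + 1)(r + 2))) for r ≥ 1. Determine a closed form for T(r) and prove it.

T(r) = r/(2(r + 2))

We claim T(r) = r/(2(r + 2)) for all r ≥ 1.
For the base case r = 1: T(1) = 1/6, and the closed form gives 1/6. They agree.
For the inductive step, assume it holds for an arbitrary m ≥ 1, so T(m) = m/(2(m + 2)).
Then T(m+1) = T(m) + (1/((m + 2)(m + 3))) = (m/(2(m + 2))) + (1/((m + 2)(m + 3))).
Simplifying, T(m+1) = (m + 1)/(2(m + 3)) = (m+1)/(2((m+1) + 2)),
which is the closed form with r = m+1.
By the principle of mathematical induction, the result holds for all r ≥ 1.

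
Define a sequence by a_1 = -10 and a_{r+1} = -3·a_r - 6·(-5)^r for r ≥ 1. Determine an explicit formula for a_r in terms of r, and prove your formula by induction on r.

Computing the first terms: a_1 = -10, a_2 = 60, a_3 = -330. This suggests a_r = 5(-3)^(r - 1) + 3(-5)^r.
For the base case r = 1: the formula gives -10 = -10 = a_1.
Inductive step: assume the claim holds for r = p, so a_p = 5(-3)^(p - 1) + 3(-5)^p.
Then a_{p+1} = -3·a_p - 6·(-5)^p = -3·(5(-3)^(p - 1) + 3(-5)^p) - 6·(-5)^p = 5(-3)^p + 3(-5)^(p + 1) = 5(-3)^((p+1) - 1) + 3(-5)^(p+1),
which is the claimed formula at r = p+1.
By the principle of mathematical induction, the result holds for all r ≥ 1.

a_r = 5(-3)^(r - 1) + 3(-5)^r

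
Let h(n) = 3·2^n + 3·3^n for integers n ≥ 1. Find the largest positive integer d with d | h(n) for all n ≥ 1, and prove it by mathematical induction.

d = 3

Computing the first values: h(1) = 15 and h(2) = 39; gcd(15, 39) = 3, so d ≤ 3.
We prove 3 | 3·2^n + 3·3^n for all n ≥ 1 by induction on n.
Base step (n = 1): h(1) = 15 = 3·(5), so 3 | h(1).
Suppose the result is true for n = m, i.e. 3 | h(m). Then
h(m+1) − 3·h(m) = (3·2^(m+1) + 3·3^(m+1)) − 3·(3·2^m + 3·3^m) = (3)·2^m·(2 − 3) = (-3)·2^m. Since 3 | h(m) by the inductive hypothesis, 3 | 3·h(m); and 3 | -3 since -3 = 3·-1. Therefore 3 | h(m+1).
By the principle of mathematical induction, the result holds for all n ≥ 1.
Therefore the largest such d is 3.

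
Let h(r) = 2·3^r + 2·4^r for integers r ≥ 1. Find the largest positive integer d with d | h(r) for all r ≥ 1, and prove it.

d = 2

Computing the first values: h(1) = 14 and h(2) = 50; gcd(14, 50) = 2, so d ≤ 2.
We prove 2 | 2·3^r + 2·4^r for all r ≥ 1 by induction on r.
For the base case r = 1: h(1) = 14 = 2·(7), so 2 | h(1).
For the inductive step, assume it holds for an arbitrary m ≥ 1, i.e. 2 | h(m). Then
h(m+1) − 4·h(m) = (2·3^(m+1) + 2·4^(m+1)) − 4·(2·3^m + 2·4^m) = (2)·3^m·(3 − 4) = (-2)·3^m. Since 2 | h(m) by the inductive hypothesis, 2 | 4·h(m); and 2 | -2 since -2 = 2·-1. Therefore 2 | h(m+1).
By induction, the statement is established for all r ≥ 1.
Therefore the largest such d is 2.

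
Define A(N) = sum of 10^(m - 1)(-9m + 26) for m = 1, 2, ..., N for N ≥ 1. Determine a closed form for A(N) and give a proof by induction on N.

A(N) = 10^N(-N + 3) - 3

We claim A(N) = 10^N(-N + 3) - 3 for all N ≥ 1.
When N = 1: A(1) = 17, and the closed form gives 17. They agree.
Suppose the result is true for N = m, so A(m) = 10^m(-m + 3) - 3.
Then A(m+1) = A(m) + (10^m(-9m + 17)) = (10^m(-m + 3) - 3) + (10^m(-9m + 17)).
Simplifying, A(m+1) = -10·10^m·m + 20·10^m - 3 = 10^(m+1)(-(m+1) + 3) - 3,
which is the closed form with N = m+1.
This completes the induction.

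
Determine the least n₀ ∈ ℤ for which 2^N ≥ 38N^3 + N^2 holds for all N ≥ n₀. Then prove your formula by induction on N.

n₀ = 18

At N = 17: 131072 < 186983, so the inequality fails and n₀ ≥ 18. We prove 2^N ≥ 38N^3 + N^2 for all N ≥ 18.
Base case (N = 18): 2^N = 262144 and 38N^3 + N^2 = 221940, so 262144 ≥ 221940.
For the inductive step, assume it holds for an arbitrary m ≥ 18, so 2^m ≥ 38m^3 + m^2.
Then 2^(m + 1) = 2·(2^m) ≥ 2·(38m^3 + m^2).
Also, for m ≥ 18 we have 2·(38m^3 + m^2) ≥ 38(m+1)^3 + (m+1)^2, since 2·(38m^3 + m^2) − (38(m+1)^3 + (m+1)^2) = 38m^3 - 113m^2 - 116m - 39, which is nonnegative for all m ≥ 18.
Combining, 2^(m + 1) ≥ 38(m+1)^3 + (m+1)^2.
Hence, by induction on N, the claim holds for every N ≥ 18.
Hence the smallest such n₀ is 18.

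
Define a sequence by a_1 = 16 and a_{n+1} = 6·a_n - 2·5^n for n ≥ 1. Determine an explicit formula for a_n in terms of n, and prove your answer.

Computing the first terms: a_1 = 16, a_2 = 86, a_3 = 466. This suggests a_n = 2·5^n + 6^n.
Base step (n = 1): the formula gives 16 = 16 = a_1.
Inductive step: assume the claim holds for n = r, so a_r = 2·5^r + 6^r.
Then a_{r+1} = 6·a_r - 2·5^r = 6·(2·5^r + 6^r) - 2·5^r = 2·5^(r + 1) + 6^(r + 1),
which is the claimed formula at n = r+1.
This completes the induction.

a_n = 2·5^n + 6^n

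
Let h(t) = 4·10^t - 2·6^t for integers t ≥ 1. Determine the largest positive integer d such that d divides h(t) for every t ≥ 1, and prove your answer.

d = 4

Computing the first values: h(1) = 28 and h(2) = 328; gcd(28, 328) = 4, so d ≤ 4.
We prove 4 | 4·10^t - 2·6^t for all t ≥ 1 by induction on t.
Base case (t = 1): h(1) = 28 = 4·(7), so 4 | h(1).
Inductive step: suppose the statement holds for some k ≥ 1, i.e. 4 | h(k). Then
h(k+1) − 10·h(k) = (4·10^(k+1) - 2·6^(k+1)) − 10·(4·10^k - 2·6^k) = (-2)·6^k·(6 − 10) = (8)·6^k. Since 4 | h(k) by the inductive hypothesis, 4 | 10·h(k); and 4 | 8 since 8 = 4·2. Therefore 4 | h(k+1).
This completes the induction.
Therefore the largest such d is 4.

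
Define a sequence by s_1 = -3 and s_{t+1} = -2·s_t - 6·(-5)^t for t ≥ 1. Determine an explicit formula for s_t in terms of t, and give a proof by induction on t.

Computing the first terms: s_1 = -3, s_2 = 36, s_3 = -222. This suggests s_t = 7(-2)^(t - 1) + 2(-5)^t.
For the base case t = 1: the formula gives -3 = -3 = s_1.
Suppose the result is true for t = j, so s_j = 7(-2)^(j - 1) + 2(-5)^j.
Then s_{j+1} = -2·s_j - 6·(-5)^j = -2·(7(-2)^(j - 1) + 2(-5)^j) - 6·(-5)^j = 7(-2)^j + 2(-5)^(j + 1) = 7(-2)^((j+1) - 1) + 2(-5)^(j+1),
which is the claimed formula at t = j+1.
By induction, the statement is established for all t ≥ 1.

s_t = 7(-2)^(t - 1) + 2(-5)^t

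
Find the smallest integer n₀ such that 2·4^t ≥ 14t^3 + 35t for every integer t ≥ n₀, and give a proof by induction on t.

n₀ = 5

At t = 4: 512 < 1036, so the inequality fails and n₀ ≥ 5. We prove 2·4^t ≥ 14t^3 + 35t for all t ≥ 5.
For the base case t = 5: 2·4^t = 2048 and 14t^3 + 35t = 1925, so 2048 ≥ 1925.
Inductive step: assume the claim holds for t = k, so 2·4^k ≥ 14k^3 + 35k.
Then 2·4^(k + 1) = 4·(2·4^k) ≥ 4·(14k^3 + 35k).
Also, for k ≥ 5 we have 4·(14k^3 + 35k) ≥ 14(k+1)^3 + 35(k+1), since 4·(14k^3 + 35k) − (14(k+1)^3 + 35(k+1)) = 42k^3 - 42k^2 + 63k - 49, which is nonnegative for all k ≥ 5.
Combining, 2·4^(k + 1) ≥ 14(k+1)^3 + 35(k+1).
By the principle of mathematical induction, the result holds for all t ≥ 5.
Hence the smallest such n₀ is 5.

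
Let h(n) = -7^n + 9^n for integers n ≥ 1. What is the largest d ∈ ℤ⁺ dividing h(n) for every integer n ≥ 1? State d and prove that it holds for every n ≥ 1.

Computing the first values: h(1) = 2 and h(2) = 32; gcd(2, 32) = 2, so d ≤ 2.
We prove 2 | -7^n + 9^n for all n ≥ 1 by induction on n.
Base case (n = 1): h(1) = 2 = 2·(1), so 2 | h(1).
Inductive step: assume the claim holds for n = m, i.e. 2 | h(m). Then
9^{m+1} − 7^{m+1} = 9·9^m − 7·7^m = 9·(9^m − 7^m) + (2)·7^m. The first term is divisible by 2 by the inductive hypothesis, and the second term (2)·7^m is divisible by 2 since 2 | 2. Hence 2 | h(m+1).
This completes the induction.
Therefore the largest such d is 2.

d = 2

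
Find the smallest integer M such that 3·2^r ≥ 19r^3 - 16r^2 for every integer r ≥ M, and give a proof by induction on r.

At r = 13: 24576 < 39039, so the inequality fails and M ≥ 14. We prove 3·2^r ≥ 19r^3 - 16r^2 for all r ≥ 14.
Base step (r = 14): 3·2^r = 49152 and 19r^3 - 16r^2 = 49000, so 49152 ≥ 49000.
Inductive step: suppose the statement holds for some p ≥ 14, so 3·2^p ≥ 19p^3 - 16p^2.
Then 3·2^(p + 1) = 2·(3·2^p) ≥ 2·(19p^3 - 16p^2).
Also, for p ≥ 14 we have 2·(19p^3 - 16p^2) ≥ 19(p+1)^3 - 16(p+1)^2, since 2·(19p^3 - 16p^2) − (19(p+1)^3 - 16(p+1)^2) = 19p^3 - 73p^2 - 25p - 3, which is nonnegative for all p ≥ 14.
Combining, 3·2^(p + 1) ≥ 19(p+1)^3 - 16(p+1)^2.
By the principle of mathematical induction, the result holds for all r ≥ 14.
Hence the smallest such M is 14.

M = 14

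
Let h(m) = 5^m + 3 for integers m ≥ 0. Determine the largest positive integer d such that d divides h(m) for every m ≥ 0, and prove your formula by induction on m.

Computing the first values: h(0) = 4 and h(1) = 8; gcd(4, 8) = 4, so d ≤ 4.
We prove 4 | 5^m + 3 for all m ≥ 0 by induction on m.
When m = 0: h(0) = 4 = 4·(1), so 4 | h(0).
Inductive step: suppose the statement holds for some p ≥ 0, i.e. 4 | h(p). Then
h(p+1) = 5^(p+1) + 3 = 5·(5^p + 3) - 12 = 5·h(p) - 12. The first term is divisible by 4 by the inductive hypothesis, and -12 is divisible by 4. Hence 4 | h(p+1).
By induction, the statement is established for all m ≥ 0.
Therefore the largest such d is 4.

d = 4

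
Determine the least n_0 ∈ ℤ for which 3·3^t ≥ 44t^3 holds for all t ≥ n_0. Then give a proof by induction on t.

n_0 = 9

At t = 8: 19683 < 22528, so the inequality fails and n_0 ≥ 9. We prove 3·3^t ≥ 44t^3 for all t ≥ 9.
For the base case t = 9: 3·3^t = 59049 and 44t^3 = 32076, so 59049 ≥ 32076.
Inductive step: assume the claim holds for t = r, so 3·3^r ≥ 44r^3.
Then 3·3^(r + 1) = 3·(3·3^r) ≥ 3·(44r^3).
Also, for r ≥ 9 we have 3·(44r^3) ≥ 44(r+1)^3, since 3 ≥ (1 + 1/r)^3 for all r ≥ 9.
Combining, 3·3^(r + 1) ≥ 44(r+1)^3.
Hence, by induction on t, the claim holds for every t ≥ 9.
Hence the smallest such n_0 is 9.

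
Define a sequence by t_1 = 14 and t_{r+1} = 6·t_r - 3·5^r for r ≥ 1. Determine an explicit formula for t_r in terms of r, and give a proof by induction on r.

Computing the first terms: t_1 = 14, t_2 = 69, t_3 = 339. This suggests t_r = 3·5^r - 6^(r - 1).
For the base case r = 1: the formula gives 14 = 14 = t_1.
For the inductive step, assume it holds for an arbitrary j ≥ 1, so t_j = 3·5^j - 6^(j - 1).
Then t_{j+1} = 6·t_j - 3·5^j = 6·(3·5^j - 6^(j - 1)) - 3·5^j = 3·5^(j + 1) - 6^j = 3·5^(j+1) - 6^((j+1) - 1),
which is the claimed formula at r = j+1.
By induction, the statement is established for all r ≥ 1.

t_r = 3·5^r - 6^(r - 1)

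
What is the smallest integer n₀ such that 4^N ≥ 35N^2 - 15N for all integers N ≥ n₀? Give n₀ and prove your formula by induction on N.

At N = 4: 256 < 500, so the inequality fails and n₀ ≥ 5. We prove 4^N ≥ 35N^2 - 15N for all N ≥ 5.
When N = 5: 4^N = 1024 and 35N^2 - 15N = 800, so 1024 ≥ 800.
For the inductive step, assume it holds for an arbitrary r ≥ 5, so 4^r ≥ 35r^2 - 15r.
Then 4^(r + 1) = 4·(4^r) ≥ 4·(35r^2 - 15r).
Also, for r ≥ 5 we have 4·(35r^2 - 15r) ≥ 35(r+1)^2 - 15(r+1), since 4·(35r^2 - 15r) − (35(r+1)^2 - 15(r+1)) = 105r^2 - 115r - 20, which is nonnegative for all r ≥ 5.
Combining, 4^(r + 1) ≥ 35(r+1)^2 - 15(r+1).
By induction, the statement is established for all N ≥ 5.
Hence the smallest such n₀ is 5.

n₀ = 5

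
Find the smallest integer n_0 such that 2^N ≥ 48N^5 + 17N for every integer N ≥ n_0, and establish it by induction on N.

At N = 30: 1073741824 < 1166400510, so the inequality fails and n_0 ≥ 31. We prove 2^N ≥ 48N^5 + 17N for all N ≥ 31.
Base case (N = 31): 2^N = 2147483648 and 48N^5 + 17N = 1374199775, so 2147483648 ≥ 1374199775.
For the inductive step, assume it holds for an arbitrary m ≥ 31, so 2^m ≥ 48m^5 + 17m.
Then 2^(m + 1) = 2·(2^m) ≥ 2·(48m^5 + 17m).
Also, for m ≥ 31 we have 2·(48m^5 + 17m) ≥ 48(m+1)^5 + 17(m+1), since 2·(48m^5 + 17m) − (48(m+1)^5 + 17(m+1)) = 48m^5 - 240m^4 - 480m^3 - 480m^2 - 223m - 65, which is nonnegative for all m ≥ 31.
Combining, 2^(m + 1) ≥ 48(m+1)^5 + 17(m+1).
By the principle of mathematical induction, the result holds for all N ≥ 31.
Hence the smallest such n_0 is 31.

n_0 = 31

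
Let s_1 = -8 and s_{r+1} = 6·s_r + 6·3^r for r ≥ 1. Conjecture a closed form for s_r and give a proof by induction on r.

Computing the first terms: s_1 = -8, s_2 = -30, s_3 = -126. This suggests s_r = -2·3^r - 2·6^(r - 1).
Base case (r = 1): the formula gives -8 = -8 = s_1.
Inductive step: suppose the statement holds for some p ≥ 1, so s_p = -2·3^p - 2·6^(p - 1).
Then s_{p+1} = 6·s_p + 6·3^p = 6·(-2·3^p - 2·6^(p - 1)) + 6·3^p = -2·3^(p + 1) - 2·6^p = -2·3^(p+1) - 2·6^((p+1) - 1),
which is the claimed formula at r = p+1.
This completes the induction.

s_r = -2·3^r - 2·6^(r - 1)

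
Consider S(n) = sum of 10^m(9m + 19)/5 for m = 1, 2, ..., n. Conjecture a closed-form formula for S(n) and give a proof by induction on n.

S(n) = 2·10^n(n + 2) - 4

We claim S(n) = 2·10^n(n + 2) - 4 for all n ≥ 1.
Base step (n = 1): S(1) = 56, and the closed form gives 56. They agree.
Inductive step: assume the claim holds for n = m, so S(m) = 2·10^m(m + 2) - 4.
Then S(m+1) = S(m) + (10^m(18m + 56)) = (2·10^m(m + 2) - 4) + (10^m(18m + 56)).
Simplifying, S(m+1) = 20·10^m·m + 60·10^m - 4 = 2·10^(m+1)((m+1) + 2) - 4,
which is the closed form with n = m+1.
By the principle of mathematical induction, the result holds for all n ≥ 1.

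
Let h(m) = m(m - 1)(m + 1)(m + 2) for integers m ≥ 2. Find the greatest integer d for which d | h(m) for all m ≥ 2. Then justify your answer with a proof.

d = 24

Computing the first values: h(2) = 24 and h(3) = 120; gcd(24, 120) = 24, so d ≤ 24.
We prove 24 | m(m - 1)(m + 1)(m + 2) for all m ≥ 2 by induction on m.
For the base case m = 2: h(2) = 24 = 24·(1), so 24 | h(2).
Inductive step: suppose the statement holds for some k ≥ 2, i.e. 24 | h(k). Then
h(k+1) − h(k) = k·(k+1)·(k+2)·(k+3) − (k-1)·k·(k+1)·(k+2) = k·(k+1)·(k+2)·[(k+3) − (k-1)] = 4·k·(k+1)·(k+2). The product of 3 consecutive integers is divisible by (3)! = 6, so h(k+1) − h(k) is divisible by 4·6 = 24. By the inductive hypothesis 24 | h(k), hence 24 | h(k+1).
By the principle of mathematical induction, the result holds for all m ≥ 2.
Therefore the largest such d is 24.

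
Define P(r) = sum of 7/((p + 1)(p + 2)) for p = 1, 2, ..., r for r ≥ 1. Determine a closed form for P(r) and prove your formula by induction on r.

P(r) = 7r/(2(r + 2))

We claim P(r) = 7r/(2(r + 2)) for all r ≥ 1.
Base step (r = 1): P(1) = 7/6, and the closed form gives 7/6. They agree.
Suppose the result is true for r = p, so P(p) = 7p/(2(p + 2)).
Then P(p+1) = P(p) + (7/((p + 2)(p + 3))) = (7p/(2(p + 2))) + (7/((p + 2)(p + 3))).
Simplifying, P(p+1) = 7(p + 1)/(2(p + 3)) = 7(p+1)/(2((p+1) + 2)),
which is the closed form with r = p+1.
By induction, the statement is established for all r ≥ 1.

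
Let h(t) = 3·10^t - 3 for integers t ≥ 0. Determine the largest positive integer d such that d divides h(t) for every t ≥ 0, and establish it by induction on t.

Computing the first values: h(0) = 0 and h(1) = 27; gcd(0, 27) = 27, so d ≤ 27.
We prove 27 | 3·10^t - 3 for all t ≥ 0 by induction on t.
When t = 0: h(0) = 0 = 27·(0), so 27 | h(0).
Inductive step: assume the claim holds for t = p, i.e. 27 | h(p). Then
h(p+1) = 3·10^(p+1) - 3 = 10·(3·10^p - 3) + 27 = 10·h(p) + 27. The first term is divisible by 27 by the inductive hypothesis, and 27 is divisible by 27. Hence 27 | h(p+1).
Hence, by induction on t, the claim holds for every t ≥ 0.
Therefore the largest such d is 27.

d = 27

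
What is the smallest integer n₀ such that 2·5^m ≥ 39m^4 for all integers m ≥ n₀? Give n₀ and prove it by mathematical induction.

At m = 6: 31250 < 50544, so the inequality fails and n₀ ≥ 7. We prove 2·5^m ≥ 39m^4 for all m ≥ 7.
Base step (m = 7): 2·5^m = 156250 and 39m^4 = 93639, so 156250 ≥ 93639.
Inductive step: assume the claim holds for m = j, so 2·5^j ≥ 39j^4.
Then 2·5^(j + 1) = 5·(2·5^j) ≥ 5·(39j^4).
Also, for j ≥ 7 we have 5·(39j^4) ≥ 39(j+1)^4, since 5 ≥ (1 + 1/j)^4 for all j ≥ 7.
Combining, 2·5^(j + 1) ≥ 39(j+1)^4.
By the principle of mathematical induction, the result holds for all m ≥ 7.
Hence the smallest such n₀ is 7.

n₀ = 7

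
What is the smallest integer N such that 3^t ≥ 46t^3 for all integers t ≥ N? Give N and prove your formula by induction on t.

At t = 9: 19683 < 33534, so the inequality fails and N ≥ 10. We prove 3^t ≥ 46t^3 for all t ≥ 10.
When t = 10: 3^t = 59049 and 46t^3 = 46000, so 59049 ≥ 46000.
Inductive step: assume the claim holds for t = p, so 3^p ≥ 46p^3.
Then 3^(p + 1) = 3·(3^p) ≥ 3·(46p^3).
Also, for p ≥ 10 we have 3·(46p^3) ≥ 46(p+1)^3, since 3 ≥ (1 + 1/p)^3 for all p ≥ 10.
Combining, 3^(p + 1) ≥ 46(p+1)^3.
By induction, the statement is established for all t ≥ 10.
Hence the smallest such N is 10.

N = 10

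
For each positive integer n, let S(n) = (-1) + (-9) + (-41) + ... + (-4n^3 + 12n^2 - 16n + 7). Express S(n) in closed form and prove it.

S(n) = -n(n^3 - 2n^2 + 3n - 1)

We claim S(n) = -n(n^3 - 2n^2 + 3n - 1) for all n ≥ 1.
When n = 1: S(1) = -1, and the closed form gives -1. They agree.
For the inductive step, assume it holds for an arbitrary i ≥ 1, so S(i) = i(-i^3 + 2i^2 - 3i + 1).
Then S(i+1) = S(i) + (-4i^3 - 4i - 1) = (i(-i^3 + 2i^2 - 3i + 1)) + (-4i^3 - 4i - 1).
Simplifying, S(i+1) = -(i + 1)(i^3 + i^2 + 2i + 1) = -(i+1)((i+1)^3 - 2(i+1)^2 + 3(i+1) - 1),
which is the closed form with n = i+1.
Hence, by induction on n, the claim holds for every n ≥ 1.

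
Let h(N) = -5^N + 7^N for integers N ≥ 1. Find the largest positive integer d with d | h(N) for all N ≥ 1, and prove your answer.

d = 2

Computing the first values: h(1) = 2 and h(2) = 24; gcd(2, 24) = 2, so d ≤ 2.
We prove 2 | -5^N + 7^N for all N ≥ 1 by induction on N.
Base case (N = 1): h(1) = 2 = 2·(1), so 2 | h(1).
Inductive step: assume the claim holds for N = p, i.e. 2 | h(p). Then
7^{p+1} − 5^{p+1} = 7·7^p − 5·5^p = 7·(7^p − 5^p) + (2)·5^p. The first term is divisible by 2 by the inductive hypothesis, and the second term (2)·5^p is divisible by 2 since 2 | 2. Hence 2 | h(p+1).
This completes the induction.
Therefore the largest such d is 2.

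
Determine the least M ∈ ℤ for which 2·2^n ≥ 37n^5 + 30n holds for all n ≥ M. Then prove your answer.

M = 29

At n = 28: 536870912 < 636784456, so the inequality fails and M ≥ 29. We prove 2·2^n ≥ 37n^5 + 30n for all n ≥ 29.
Base case (n = 29): 2·2^n = 1073741824 and 37n^5 + 30n = 758913383, so 1073741824 ≥ 758913383.
Suppose the result is true for n = i, so 2·2^i ≥ 37i^5 + 30i.
Then 2·2^(i + 1) = 2·(2·2^i) ≥ 2·(37i^5 + 30i).
Also, for i ≥ 29 we have 2·(37i^5 + 30i) ≥ 37(i+1)^5 + 30(i+1), since 2·(37i^5 + 30i) − (37(i+1)^5 + 30(i+1)) = 37i^5 - 185i^4 - 370i^3 - 370i^2 - 155i - 67, which is nonnegative for all i ≥ 29.
Combining, 2·2^(i + 1) ≥ 37(i+1)^5 + 30(i+1).
By the principle of mathematical induction, the result holds for all n ≥ 29.
Hence the smallest such M is 29.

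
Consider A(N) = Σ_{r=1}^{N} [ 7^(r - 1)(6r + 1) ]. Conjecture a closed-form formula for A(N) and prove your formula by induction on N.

We claim A(N) = 7^N·N for all N ≥ 1.
For the base case N = 1: A(1) = 7, and the closed form gives 7. They agree.
For the inductive step, assume it holds for an arbitrary r ≥ 1, so A(r) = 7^r·r.
Then A(r+1) = A(r) + (7^r(6r + 7)) = (7^r·r) + (7^r(6r + 7)).
Simplifying, A(r+1) = 7^(r + 1)(r + 1) = 7^(r+1)·(r+1),
which is the closed form with N = r+1.
By the principle of mathematical induction, the result holds for all N ≥ 1.

A(N) = 7^N·N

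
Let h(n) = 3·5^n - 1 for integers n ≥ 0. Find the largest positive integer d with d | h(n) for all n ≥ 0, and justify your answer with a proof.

Computing the first values: h(0) = 2 and h(1) = 14; gcd(2, 14) = 2, so d ≤ 2.
We prove 2 | 3·5^n - 1 for all n ≥ 0 by induction on n.
When n = 0: h(0) = 2 = 2·(1), so 2 | h(0).
Inductive step: assume the claim holds for n = k, i.e. 2 | h(k). Then
h(k+1) = 3·5^(k+1) - 1 = 5·(3·5^k - 1) + 4 = 5·h(k) + 4. The first term is divisible by 2 by the inductive hypothesis, and 4 is divisible by 2. Hence 2 | h(k+1).
By the principle of mathematical induction, the result holds for all n ≥ 0.
Therefore the largest such d is 2.

d = 2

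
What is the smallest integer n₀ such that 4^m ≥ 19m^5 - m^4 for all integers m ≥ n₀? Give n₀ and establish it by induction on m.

At m = 10: 1048576 < 1890000, so the inequality fails and n₀ ≥ 11. We prove 4^m ≥ 19m^5 - m^4 for all m ≥ 11.
Base case (m = 11): 4^m = 4194304 and 19m^5 - m^4 = 3045328, so 4194304 ≥ 3045328.
Inductive step: assume the claim holds for m = p, so 4^p ≥ 19p^5 - p^4.
Then 4^(p + 1) = 4·(4^p) ≥ 4·(19p^5 - p^4).
Also, for p ≥ 11 we have 4·(19p^5 - p^4) ≥ 19(p+1)^5 - (p+1)^4, since 4·(19p^5 - p^4) − (19(p+1)^5 - (p+1)^4) = 57p^5 - 98p^4 - 186p^3 - 184p^2 - 91p - 18, which is nonnegative for all p ≥ 11.
Combining, 4^(p + 1) ≥ 19(p+1)^5 - (p+1)^4.
Hence, by induction on m, the claim holds for every m ≥ 11.
Hence the smallest such n₀ is 11.

n₀ = 11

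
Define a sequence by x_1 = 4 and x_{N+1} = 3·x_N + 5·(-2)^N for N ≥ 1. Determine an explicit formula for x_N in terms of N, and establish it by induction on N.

Computing the first terms: x_1 = 4, x_2 = 2, x_3 = 26. This suggests x_N = -(-2)^N + 2·3^(N - 1).
Base case (N = 1): the formula gives 4 = 4 = x_1.
Inductive step: assume the claim holds for N = i, so x_i = -(-2)^i + 2·3^(i - 1).
Then x_{i+1} = 3·x_i + 5·(-2)^i = 3·(-(-2)^i + 2·3^(i - 1)) + 5·(-2)^i = -(-2)^(i + 1) + 2·3^i = -(-2)^(i+1) + 2·3^((i+1) - 1),
which is the claimed formula at N = i+1.
Hence, by induction on N, the claim holds for every N ≥ 1.

x_N = -(-2)^N + 2·3^(N - 1)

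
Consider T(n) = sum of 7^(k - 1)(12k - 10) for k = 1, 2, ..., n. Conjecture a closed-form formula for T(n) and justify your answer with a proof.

T(n) = 2·7^n(n - 1) + 2

We claim T(n) = 2·7^n(n - 1) + 2 for all n ≥ 1.
Base step (n = 1): T(1) = 2, and the closed form gives 2. They agree.
Suppose the result is true for n = k, so T(k) = 2·7^k(k - 1) + 2.
Then T(k+1) = T(k) + (7^k(12k + 2)) = (2·7^k(k - 1) + 2) + (7^k(12k + 2)).
Simplifying, T(k+1) = 14·7^k·k + 2 = 2·7^(k+1)((k+1) - 1) + 2,
which is the closed form with n = k+1.
By induction, the statement is established for all n ≥ 1.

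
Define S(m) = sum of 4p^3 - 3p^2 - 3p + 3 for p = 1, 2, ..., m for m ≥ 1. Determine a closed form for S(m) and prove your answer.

S(m) = m(m^3 + m^2 - 2m + 1)

We claim S(m) = m(m^3 + m^2 - 2m + 1) for all m ≥ 1.
For the base case m = 1: S(1) = 1, and the closed form gives 1. They agree.
Inductive step: suppose the statement holds for some p ≥ 1, so S(p) = p(p^3 + p^2 - 2p + 1).
Then S(p+1) = S(p) + (4p^3 + 9p^2 + 3p + 1) = (p(p^3 + p^2 - 2p + 1)) + (4p^3 + 9p^2 + 3p + 1).
Simplifying, S(p+1) = (p + 1)(p^3 + 4p^2 + 3p + 1) = (p+1)((p+1)^3 + (p+1)^2 - 2(p+1) + 1),
which is the closed form with m = p+1.
Hence, by induction on m, the claim holds for every m ≥ 1.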